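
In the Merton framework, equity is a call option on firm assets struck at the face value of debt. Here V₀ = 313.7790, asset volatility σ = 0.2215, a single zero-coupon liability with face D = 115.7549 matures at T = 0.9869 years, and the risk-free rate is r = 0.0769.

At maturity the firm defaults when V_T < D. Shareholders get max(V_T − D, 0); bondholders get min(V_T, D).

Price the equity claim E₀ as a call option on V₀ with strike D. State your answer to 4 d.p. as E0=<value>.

E0=206.4840

d₁ = [ln(V₀/D) + (r + σ²/2)T] / (σ√T)
   = [ln(313.7790/115.7549) + (0.0769 + 0.5·0.2215²)·0.9869] / (0.2215·√0.9869)
   = [0.997214 + 0.100102] / 0.220044 = 4.986795
d₂ = d₁ − σ√T = 4.986795 − 0.220044 = 4.766751
N(d₁) = 1.000000,  N(d₂) = 0.999999,  e^(−rT) = 0.926916
E₀ = V₀·N(d₁) − D·e^(−rT)·N(d₂)
   = 313.7790·1.000000 − 115.7549·0.926916·0.999999 = 206.483965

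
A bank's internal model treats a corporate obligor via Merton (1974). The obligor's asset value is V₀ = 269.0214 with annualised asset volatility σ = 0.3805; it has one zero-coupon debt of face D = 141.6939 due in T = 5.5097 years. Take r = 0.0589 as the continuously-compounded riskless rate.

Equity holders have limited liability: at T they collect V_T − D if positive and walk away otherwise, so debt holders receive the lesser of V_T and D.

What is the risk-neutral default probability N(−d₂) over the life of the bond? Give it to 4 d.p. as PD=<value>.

d₁ = [ln(V₀/D) + (r + σ²/2)T] / (σ√T)
   = [ln(269.0214/141.6939) + (0.0589 + 0.5·0.3805²)·5.5097] / (0.3805·√5.5097)
   = [0.641122 + 0.723369] / 0.893138 = 1.527749
d₂ = d₁ − σ√T = 1.527749 − 0.893138 = 0.634611
risk-neutral PD = N(−d₂) = N(-0.634611) = 0.262841

PD=0.2628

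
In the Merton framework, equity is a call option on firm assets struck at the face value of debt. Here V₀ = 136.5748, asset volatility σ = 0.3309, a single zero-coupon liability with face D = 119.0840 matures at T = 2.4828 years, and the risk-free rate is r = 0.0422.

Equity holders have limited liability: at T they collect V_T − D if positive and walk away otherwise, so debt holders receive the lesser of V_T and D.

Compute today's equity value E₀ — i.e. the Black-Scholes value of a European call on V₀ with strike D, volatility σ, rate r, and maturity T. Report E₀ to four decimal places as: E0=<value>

E0=42.3154

d₁ = [ln(V₀/D) + (r + σ²/2)T] / (σ√T)
   = [ln(136.5748/119.0840) + (0.0422 + 0.5·0.3309²)·2.4828] / (0.3309·√2.4828)
   = [0.137043 + 0.240701] / 0.521396 = 0.724487
d₂ = d₁ − σ√T = 0.724487 − 0.521396 = 0.203091
N(d₁) = 0.765616,  N(d₂) = 0.580468,  e^(−rT) = 0.900528
E₀ = V₀·N(d₁) − D·e^(−rT)·N(d₂)
   = 136.5748·0.765616 − 119.0840·0.900528·0.580468 = 42.315430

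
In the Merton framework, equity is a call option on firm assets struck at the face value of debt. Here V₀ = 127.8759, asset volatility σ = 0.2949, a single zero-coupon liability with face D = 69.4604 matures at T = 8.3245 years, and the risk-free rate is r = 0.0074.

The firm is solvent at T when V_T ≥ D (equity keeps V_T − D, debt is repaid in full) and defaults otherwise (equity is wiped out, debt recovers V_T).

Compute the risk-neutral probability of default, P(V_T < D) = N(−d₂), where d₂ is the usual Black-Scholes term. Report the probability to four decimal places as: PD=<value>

d₁ = [ln(V₀/D) + (r + σ²/2)T] / (σ√T)
   = [ln(127.8759/69.4604) + (0.0074 + 0.5·0.2949²)·8.3245] / (0.2949·√8.3245)
   = [0.610303 + 0.423576] / 0.850852 = 1.215111
d₂ = d₁ − σ√T = 1.215111 − 0.850852 = 0.364259
risk-neutral PD = N(−d₂) = N(-0.364259) = 0.357832

PD=0.3578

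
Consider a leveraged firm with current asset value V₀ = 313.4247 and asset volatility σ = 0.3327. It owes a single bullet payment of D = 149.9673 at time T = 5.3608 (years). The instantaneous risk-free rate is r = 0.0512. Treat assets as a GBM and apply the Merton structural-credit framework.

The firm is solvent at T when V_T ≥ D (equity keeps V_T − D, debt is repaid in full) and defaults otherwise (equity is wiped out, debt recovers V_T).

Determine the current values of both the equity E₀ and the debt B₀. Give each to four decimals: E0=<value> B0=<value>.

E0=205.5751 B0=107.8496

d₁ = [ln(V₀/D) + (r + σ²/2)T] / (σ√T)
   = [ln(313.4247/149.9673) + (0.0512 + 0.5·0.3327²)·5.3608] / (0.3327·√5.3608)
   = [0.737142 + 0.571165] / 0.770314 = 1.698407
d₂ = d₁ − σ√T = 1.698407 − 0.770314 = 0.928094
N(d₁) = 0.955285,  N(d₂) = 0.823321,  e^(−rT) = 0.759973
E₀ = V₀·N(d₁) − D·e^(−rT)·N(d₂)
   = 313.4247·0.955285 − 149.9673·0.759973·0.823321 = 205.575084
B₀ = V₀ − E₀ = 313.4247 − 205.575084 = 107.849616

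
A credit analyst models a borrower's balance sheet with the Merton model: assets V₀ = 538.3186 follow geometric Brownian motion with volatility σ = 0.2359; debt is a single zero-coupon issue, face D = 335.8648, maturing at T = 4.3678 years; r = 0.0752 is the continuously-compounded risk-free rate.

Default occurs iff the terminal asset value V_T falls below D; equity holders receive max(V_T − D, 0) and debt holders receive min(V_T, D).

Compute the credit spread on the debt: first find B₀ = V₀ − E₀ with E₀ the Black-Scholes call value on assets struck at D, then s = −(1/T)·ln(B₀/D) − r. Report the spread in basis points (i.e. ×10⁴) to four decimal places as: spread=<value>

d₁ = [ln(V₀/D) + (r + σ²/2)T] / (σ√T)
   = [ln(538.3186/335.8648) + (0.0752 + 0.5·0.2359²)·4.3678] / (0.2359·√4.3678)
   = [0.471742 + 0.449990] / 0.493014 = 1.869585
d₂ = d₁ − σ√T = 1.869585 − 0.493014 = 1.376571
N(d₁) = 0.969229,  N(d₂) = 0.915678,  e^(−rT) = 0.720033
E₀ = V₀·N(d₁) − D·e^(−rT)·N(d₂)
   = 538.3186·0.969229 − 335.8648·0.720033·0.915678 = 300.312492
B₀ = V₀ − E₀ = 538.3186 − 300.312492 = 238.006108
spread = −(1/T)·ln(B₀/D) − r = −(1/4.3678)·ln(238.006108/335.8648) − 0.0752 = 0.00365259
in basis points: 0.00365259 × 10⁴ = 36.5259 bp

spread=36.5259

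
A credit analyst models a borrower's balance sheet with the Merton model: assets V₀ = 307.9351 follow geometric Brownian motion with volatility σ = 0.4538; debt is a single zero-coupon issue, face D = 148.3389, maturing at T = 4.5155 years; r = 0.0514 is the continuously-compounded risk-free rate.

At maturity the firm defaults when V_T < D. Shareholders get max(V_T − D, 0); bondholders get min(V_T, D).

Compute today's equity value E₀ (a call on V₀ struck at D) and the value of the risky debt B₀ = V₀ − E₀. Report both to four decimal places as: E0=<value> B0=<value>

E0=204.5808 B0=103.3543

d₁ = [ln(V₀/D) + (r + σ²/2)T] / (σ√T)
   = [ln(307.9351/148.3389) + (0.0514 + 0.5·0.4538²)·4.5155] / (0.4538·√4.5155)
   = [0.730390 + 0.697045] / 0.964312 = 1.480263
d₂ = d₁ − σ√T = 1.480263 − 0.964312 = 0.515951
N(d₁) = 0.930598,  N(d₂) = 0.697056,  e^(−rT) = 0.792869
E₀ = V₀·N(d₁) − D·e^(−rT)·N(d₂)
   = 307.9351·0.930598 − 148.3389·0.792869·0.697056 = 204.580840
B₀ = V₀ − E₀ = 307.9351 − 204.580840 = 103.354260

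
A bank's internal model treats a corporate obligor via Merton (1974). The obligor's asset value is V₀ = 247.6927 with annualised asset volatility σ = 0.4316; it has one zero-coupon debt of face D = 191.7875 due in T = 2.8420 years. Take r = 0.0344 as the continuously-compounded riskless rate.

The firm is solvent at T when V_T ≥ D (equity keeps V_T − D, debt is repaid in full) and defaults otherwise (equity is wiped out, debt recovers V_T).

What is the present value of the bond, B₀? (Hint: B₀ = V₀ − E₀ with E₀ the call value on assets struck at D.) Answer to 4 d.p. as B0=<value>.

d₁ = [ln(V₀/D) + (r + σ²/2)T] / (σ√T)
   = [ln(247.6927/191.7875) + (0.0344 + 0.5·0.4316²)·2.8420] / (0.4316·√2.8420)
   = [0.255801 + 0.362467] / 0.727601 = 0.849734
d₂ = d₁ − σ√T = 0.849734 − 0.727601 = 0.122133
N(d₁) = 0.802263,  N(d₂) = 0.548603,  e^(−rT) = 0.906862
E₀ = V₀·N(d₁) − D·e^(−rT)·N(d₂)
   = 247.6927·0.802263 − 191.7875·0.906862·0.548603 = 103.299125
B₀ = V₀ − E₀ = 247.6927 − 103.299125 = 144.393575

B0=144.3936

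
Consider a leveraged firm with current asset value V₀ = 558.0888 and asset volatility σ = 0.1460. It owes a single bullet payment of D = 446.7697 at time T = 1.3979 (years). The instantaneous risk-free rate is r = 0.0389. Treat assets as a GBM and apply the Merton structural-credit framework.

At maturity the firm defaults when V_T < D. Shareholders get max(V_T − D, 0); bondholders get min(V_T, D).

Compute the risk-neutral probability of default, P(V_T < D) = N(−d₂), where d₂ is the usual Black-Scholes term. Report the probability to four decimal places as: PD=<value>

d₁ = [ln(V₀/D) + (r + σ²/2)T] / (σ√T)
   = [ln(558.0888/446.7697) + (0.0389 + 0.5·0.1460²)·1.3979] / (0.1460·√1.3979)
   = [0.222475 + 0.069277] / 0.172620 = 1.690141
d₂ = d₁ − σ√T = 1.690141 − 0.172620 = 1.517521
risk-neutral PD = N(−d₂) = N(-1.517521) = 0.064568

PD=0.0646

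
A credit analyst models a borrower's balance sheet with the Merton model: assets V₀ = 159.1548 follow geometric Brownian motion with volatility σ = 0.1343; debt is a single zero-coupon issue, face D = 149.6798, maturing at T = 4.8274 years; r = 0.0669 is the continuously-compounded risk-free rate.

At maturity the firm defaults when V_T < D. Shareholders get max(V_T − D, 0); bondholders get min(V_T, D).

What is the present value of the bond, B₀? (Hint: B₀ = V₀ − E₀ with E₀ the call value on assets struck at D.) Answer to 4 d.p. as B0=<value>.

d₁ = [ln(V₀/D) + (r + σ²/2)T] / (σ√T)
   = [ln(159.1548/149.6798) + (0.0669 + 0.5·0.1343²)·4.8274] / (0.1343·√4.8274)
   = [0.061379 + 0.366488] / 0.295075 = 1.450026
d₂ = d₁ − σ√T = 1.450026 − 0.295075 = 1.154951
N(d₁) = 0.926474,  N(d₂) = 0.875945,  e^(−rT) = 0.724008
E₀ = V₀·N(d₁) − D·e^(−rT)·N(d₂)
   = 159.1548·0.926474 − 149.6798·0.724008·0.875945 = 52.527284
B₀ = V₀ − E₀ = 159.1548 − 52.527284 = 106.627516

B0=106.6275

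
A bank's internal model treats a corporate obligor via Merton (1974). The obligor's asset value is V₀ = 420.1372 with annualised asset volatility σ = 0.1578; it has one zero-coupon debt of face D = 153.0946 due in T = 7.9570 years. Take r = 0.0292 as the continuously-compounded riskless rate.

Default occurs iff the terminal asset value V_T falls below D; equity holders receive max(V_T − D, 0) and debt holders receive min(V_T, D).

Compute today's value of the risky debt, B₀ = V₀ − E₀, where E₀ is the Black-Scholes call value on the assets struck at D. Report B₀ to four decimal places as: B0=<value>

d₁ = [ln(V₀/D) + (r + σ²/2)T] / (σ√T)
   = [ln(420.1372/153.0946) + (0.0292 + 0.5·0.1578²)·7.9570] / (0.1578·√7.9570)
   = [1.009525 + 0.331412] / 0.445125 = 3.012499
d₂ = d₁ − σ√T = 3.012499 − 0.445125 = 2.567374
N(d₁) = 0.998704,  N(d₂) = 0.994876,  e^(−rT) = 0.792673
E₀ = V₀·N(d₁) − D·e^(−rT)·N(d₂)
   = 420.1372·0.998704 − 153.0946·0.792673·0.994876 = 298.860700
B₀ = V₀ − E₀ = 420.1372 − 298.860700 = 121.276500

B0=121.2765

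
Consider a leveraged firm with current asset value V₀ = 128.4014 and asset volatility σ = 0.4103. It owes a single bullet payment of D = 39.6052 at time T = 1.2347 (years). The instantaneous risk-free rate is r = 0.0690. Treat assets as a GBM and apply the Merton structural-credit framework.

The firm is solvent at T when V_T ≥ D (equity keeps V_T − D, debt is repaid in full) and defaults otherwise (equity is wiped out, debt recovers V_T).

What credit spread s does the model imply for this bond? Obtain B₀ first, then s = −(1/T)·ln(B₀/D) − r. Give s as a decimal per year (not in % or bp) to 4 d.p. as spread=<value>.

d₁ = [ln(V₀/D) + (r + σ²/2)T] / (σ√T)
   = [ln(128.4014/39.6052) + (0.0690 + 0.5·0.4103²)·1.2347] / (0.4103·√1.2347)
   = [1.176201 + 0.189123] / 0.455913 = 2.994700
d₂ = d₁ − σ√T = 2.994700 − 0.455913 = 2.538787
N(d₁) = 0.998626,  N(d₂) = 0.994438,  e^(−rT) = 0.918334
E₀ = V₀·N(d₁) − D·e^(−rT)·N(d₂)
   = 128.4014·0.998626 − 39.6052·0.918334·0.994438 = 92.056526
B₀ = V₀ − E₀ = 128.4014 − 92.056526 = 36.344874
spread = −(1/T)·ln(B₀/D) − r = −(1/1.2347)·ln(36.344874/39.6052) − 0.0690 = 0.00057742

spread=0.0006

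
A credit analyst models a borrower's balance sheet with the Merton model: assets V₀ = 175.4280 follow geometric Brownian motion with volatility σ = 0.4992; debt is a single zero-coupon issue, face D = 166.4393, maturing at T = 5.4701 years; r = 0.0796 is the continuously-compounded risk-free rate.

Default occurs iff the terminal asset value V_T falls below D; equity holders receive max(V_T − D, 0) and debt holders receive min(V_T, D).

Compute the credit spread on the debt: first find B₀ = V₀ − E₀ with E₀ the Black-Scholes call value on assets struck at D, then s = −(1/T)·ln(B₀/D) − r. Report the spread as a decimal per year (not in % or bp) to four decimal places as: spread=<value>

d₁ = [ln(V₀/D) + (r + σ²/2)T] / (σ√T)
   = [ln(175.4280/166.4393) + (0.0796 + 0.5·0.4992²)·5.4701] / (0.4992·√5.4701)
   = [0.052598 + 1.116996] / 1.167541 = 1.001758
d₂ = d₁ − σ√T = 1.001758 − 1.167541 = -0.165783
N(d₁) = 0.841770,  N(d₂) = 0.434164,  e^(−rT) = 0.646993
E₀ = V₀·N(d₁) − D·e^(−rT)·N(d₂)
   = 175.4280·0.841770 − 166.4393·0.646993·0.434164 = 100.917038
B₀ = V₀ − E₀ = 175.4280 − 100.917038 = 74.510962
spread = −(1/T)·ln(B₀/D) − r = −(1/5.4701)·ln(74.510962/166.4393) − 0.0796 = 0.06732317

spread=0.0673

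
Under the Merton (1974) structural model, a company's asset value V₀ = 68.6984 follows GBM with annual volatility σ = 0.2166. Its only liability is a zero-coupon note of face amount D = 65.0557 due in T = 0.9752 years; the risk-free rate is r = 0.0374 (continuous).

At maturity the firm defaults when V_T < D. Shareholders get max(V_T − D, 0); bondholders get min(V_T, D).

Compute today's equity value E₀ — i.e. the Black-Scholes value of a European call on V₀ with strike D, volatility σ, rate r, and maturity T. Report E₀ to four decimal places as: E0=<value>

E0=9.0792

d₁ = [ln(V₀/D) + (r + σ²/2)T] / (σ√T)
   = [ln(68.6984/65.0557) + (0.0374 + 0.5·0.2166²)·0.9752] / (0.2166·√0.9752)
   = [0.054482 + 0.059349] / 0.213897 = 0.532174
d₂ = d₁ − σ√T = 0.532174 − 0.213897 = 0.318277
N(d₁) = 0.702697,  N(d₂) = 0.624862,  e^(−rT) = 0.964185
E₀ = V₀·N(d₁) − D·e^(−rT)·N(d₂)
   = 68.6984·0.702697 − 65.0557·0.964185·0.624862 = 9.079237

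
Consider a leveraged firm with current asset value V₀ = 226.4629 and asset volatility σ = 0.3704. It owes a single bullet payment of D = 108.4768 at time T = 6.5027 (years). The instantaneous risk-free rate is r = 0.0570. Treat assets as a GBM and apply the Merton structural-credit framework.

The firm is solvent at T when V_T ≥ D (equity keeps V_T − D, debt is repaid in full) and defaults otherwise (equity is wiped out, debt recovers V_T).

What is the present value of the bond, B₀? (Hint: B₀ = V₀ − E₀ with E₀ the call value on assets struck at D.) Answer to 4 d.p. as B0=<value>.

B0=68.0921

d₁ = [ln(V₀/D) + (r + σ²/2)T] / (σ√T)
   = [ln(226.4629/108.4768) + (0.0570 + 0.5·0.3704²)·6.5027] / (0.3704·√6.5027)
   = [0.736045 + 0.816727] / 0.944535 = 1.643954
d₂ = d₁ − σ√T = 1.643954 − 0.944535 = 0.699420
N(d₁) = 0.949907,  N(d₂) = 0.757855,  e^(−rT) = 0.690283
E₀ = V₀·N(d₁) − D·e^(−rT)·N(d₂)
   = 226.4629·0.949907 − 108.4768·0.690283·0.757855 = 158.370792
B₀ = V₀ − E₀ = 226.4629 − 158.370792 = 68.092108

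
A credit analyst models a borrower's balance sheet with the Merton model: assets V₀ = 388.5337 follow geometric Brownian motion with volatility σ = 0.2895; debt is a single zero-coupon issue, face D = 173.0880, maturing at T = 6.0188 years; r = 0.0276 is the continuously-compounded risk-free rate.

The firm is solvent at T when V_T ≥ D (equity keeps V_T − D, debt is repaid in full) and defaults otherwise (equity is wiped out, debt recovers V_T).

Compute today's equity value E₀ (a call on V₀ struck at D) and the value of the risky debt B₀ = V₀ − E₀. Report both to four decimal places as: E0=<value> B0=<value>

E0=248.2552 B0=140.2785

d₁ = [ln(V₀/D) + (r + σ²/2)T] / (σ√T)
   = [ln(388.5337/173.0880) + (0.0276 + 0.5·0.2895²)·6.0188] / (0.2895·√6.0188)
   = [0.808580 + 0.418337] / 0.710237 = 1.727475
d₂ = d₁ − σ√T = 1.727475 − 0.710237 = 1.017237
N(d₁) = 0.957959,  N(d₂) = 0.845480,  e^(−rT) = 0.846946
E₀ = V₀·N(d₁) − D·e^(−rT)·N(d₂)
   = 388.5337·0.957959 − 173.0880·0.846946·0.845480 = 248.255229
B₀ = V₀ − E₀ = 388.5337 − 248.255229 = 140.278471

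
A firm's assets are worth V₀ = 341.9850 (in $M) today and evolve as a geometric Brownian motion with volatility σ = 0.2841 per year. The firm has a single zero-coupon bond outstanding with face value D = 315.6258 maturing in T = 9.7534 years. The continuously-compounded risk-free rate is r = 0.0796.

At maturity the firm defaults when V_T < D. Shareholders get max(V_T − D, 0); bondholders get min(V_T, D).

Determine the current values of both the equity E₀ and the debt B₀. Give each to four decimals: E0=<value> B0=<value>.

d₁ = [ln(V₀/D) + (r + σ²/2)T] / (σ√T)
   = [ln(341.9850/315.6258) + (0.0796 + 0.5·0.2841²)·9.7534] / (0.2841·√9.7534)
   = [0.080210 + 1.169983] / 0.887257 = 1.409054
d₂ = d₁ − σ√T = 1.409054 − 0.887257 = 0.521797
N(d₁) = 0.920590,  N(d₂) = 0.699094,  e^(−rT) = 0.460073
E₀ = V₀·N(d₁) − D·e^(−rT)·N(d₂)
   = 341.9850·0.920590 − 315.6258·0.460073·0.699094 = 213.312045
B₀ = V₀ − E₀ = 341.9850 − 213.312045 = 128.672955

E0=213.3120 B0=128.6730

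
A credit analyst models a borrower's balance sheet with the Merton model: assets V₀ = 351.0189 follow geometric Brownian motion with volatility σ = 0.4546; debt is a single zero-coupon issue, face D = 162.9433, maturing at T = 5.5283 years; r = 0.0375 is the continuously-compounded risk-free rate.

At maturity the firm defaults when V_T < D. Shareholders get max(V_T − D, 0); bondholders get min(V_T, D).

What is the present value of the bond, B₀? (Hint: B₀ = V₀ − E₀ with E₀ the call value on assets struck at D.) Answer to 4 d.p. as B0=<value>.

B0=111.6867

d₁ = [ln(V₀/D) + (r + σ²/2)T] / (σ√T)
   = [ln(351.0189/162.9433) + (0.0375 + 0.5·0.4546²)·5.5283] / (0.4546·√5.5283)
   = [0.767438 + 0.778554] / 1.068871 = 1.446378
d₂ = d₁ − σ√T = 1.446378 − 1.068871 = 0.377507
N(d₁) = 0.925964,  N(d₂) = 0.647102,  e^(−rT) = 0.812767
E₀ = V₀·N(d₁) − D·e^(−rT)·N(d₂)
   = 351.0189·0.925964 − 162.9433·0.812767·0.647102 = 239.332179
B₀ = V₀ − E₀ = 351.0189 − 239.332179 = 111.686721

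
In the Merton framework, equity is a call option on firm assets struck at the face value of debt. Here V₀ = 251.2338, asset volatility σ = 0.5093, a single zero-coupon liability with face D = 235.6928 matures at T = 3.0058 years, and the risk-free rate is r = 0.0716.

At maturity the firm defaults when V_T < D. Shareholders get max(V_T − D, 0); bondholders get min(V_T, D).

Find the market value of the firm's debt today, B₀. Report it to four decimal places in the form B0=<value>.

B0=141.9086

d₁ = [ln(V₀/D) + (r + σ²/2)T] / (σ√T)
   = [ln(251.2338/235.6928) + (0.0716 + 0.5·0.5093²)·3.0058] / (0.5093·√3.0058)
   = [0.063855 + 0.605047] / 0.882986 = 0.757546
d₂ = d₁ − σ√T = 0.757546 − 0.882986 = -0.125440
N(d₁) = 0.775638,  N(d₂) = 0.450088,  e^(−rT) = 0.806368
E₀ = V₀·N(d₁) − D·e^(−rT)·N(d₂)
   = 251.2338·0.775638 − 235.6928·0.806368·0.450088 = 109.325173
B₀ = V₀ − E₀ = 251.2338 − 109.325173 = 141.908627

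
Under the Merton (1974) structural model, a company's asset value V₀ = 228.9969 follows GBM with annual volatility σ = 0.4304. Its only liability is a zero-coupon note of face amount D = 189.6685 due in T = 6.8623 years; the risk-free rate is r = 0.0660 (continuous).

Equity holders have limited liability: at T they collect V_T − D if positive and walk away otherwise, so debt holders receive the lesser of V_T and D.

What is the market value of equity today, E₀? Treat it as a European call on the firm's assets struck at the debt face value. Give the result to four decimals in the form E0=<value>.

E0=138.9873

d₁ = [ln(V₀/D) + (r + σ²/2)T] / (σ√T)
   = [ln(228.9969/189.6685) + (0.0660 + 0.5·0.4304²)·6.8623] / (0.4304·√6.8623)
   = [0.188431 + 1.088512] / 1.127475 = 1.132568
d₂ = d₁ − σ√T = 1.132568 − 1.127475 = 0.005093
N(d₁) = 0.871302,  N(d₂) = 0.502032,  e^(−rT) = 0.635774
E₀ = V₀·N(d₁) − D·e^(−rT)·N(d₂)
   = 228.9969·0.871302 − 189.6685·0.635774·0.502032 = 138.987336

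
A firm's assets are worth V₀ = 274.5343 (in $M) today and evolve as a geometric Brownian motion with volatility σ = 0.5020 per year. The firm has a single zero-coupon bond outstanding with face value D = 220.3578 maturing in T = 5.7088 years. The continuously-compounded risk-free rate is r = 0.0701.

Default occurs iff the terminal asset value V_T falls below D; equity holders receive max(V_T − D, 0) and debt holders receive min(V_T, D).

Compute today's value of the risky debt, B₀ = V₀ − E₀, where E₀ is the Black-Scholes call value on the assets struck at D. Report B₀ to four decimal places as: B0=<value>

B0=105.2278

d₁ = [ln(V₀/D) + (r + σ²/2)T] / (σ√T)
   = [ln(274.5343/220.3578) + (0.0701 + 0.5·0.5020²)·5.7088] / (0.5020·√5.7088)
   = [0.219824 + 1.119507] / 1.199433 = 1.116636
d₂ = d₁ − σ√T = 1.116636 − 1.199433 = -0.082797
N(d₁) = 0.867925,  N(d₂) = 0.467006,  e^(−rT) = 0.670195
E₀ = V₀·N(d₁) − D·e^(−rT)·N(d₂)
   = 274.5343·0.867925 − 220.3578·0.670195·0.467006 = 169.306452
B₀ = V₀ − E₀ = 274.5343 − 169.306452 = 105.227848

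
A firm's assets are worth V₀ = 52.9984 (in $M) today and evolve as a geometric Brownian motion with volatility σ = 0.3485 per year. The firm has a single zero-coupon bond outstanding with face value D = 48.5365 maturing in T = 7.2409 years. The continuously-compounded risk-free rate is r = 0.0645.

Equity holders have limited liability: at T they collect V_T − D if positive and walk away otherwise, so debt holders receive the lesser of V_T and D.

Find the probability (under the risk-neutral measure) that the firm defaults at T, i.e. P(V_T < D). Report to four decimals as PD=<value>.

d₁ = [ln(V₀/D) + (r + σ²/2)T] / (σ√T)
   = [ln(52.9984/48.5365) + (0.0645 + 0.5·0.3485²)·7.2409] / (0.3485·√7.2409)
   = [0.087946 + 0.906750] / 0.937776 = 1.060696
d₂ = d₁ − σ√T = 1.060696 − 0.937776 = 0.122921
risk-neutral PD = N(−d₂) = N(-0.122921) = 0.451085

PD=0.4511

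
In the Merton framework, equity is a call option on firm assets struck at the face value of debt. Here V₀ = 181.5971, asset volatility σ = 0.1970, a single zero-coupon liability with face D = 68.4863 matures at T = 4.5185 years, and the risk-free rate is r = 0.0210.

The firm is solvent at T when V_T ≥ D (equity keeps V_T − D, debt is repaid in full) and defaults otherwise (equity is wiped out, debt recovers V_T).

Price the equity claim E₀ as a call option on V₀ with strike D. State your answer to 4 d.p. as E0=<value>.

d₁ = [ln(V₀/D) + (r + σ²/2)T] / (σ√T)
   = [ln(181.5971/68.4863) + (0.0210 + 0.5·0.1970²)·4.5185] / (0.1970·√4.5185)
   = [0.975157 + 0.182568] / 0.418758 = 2.764661
d₂ = d₁ − σ√T = 2.764661 − 0.418758 = 2.345903
N(d₁) = 0.997151,  N(d₂) = 0.990509,  e^(−rT) = 0.909474
E₀ = V₀·N(d₁) − D·e^(−rT)·N(d₂)
   = 181.5971·0.997151 − 68.4863·0.909474·0.990509 = 119.384312

E0=119.3843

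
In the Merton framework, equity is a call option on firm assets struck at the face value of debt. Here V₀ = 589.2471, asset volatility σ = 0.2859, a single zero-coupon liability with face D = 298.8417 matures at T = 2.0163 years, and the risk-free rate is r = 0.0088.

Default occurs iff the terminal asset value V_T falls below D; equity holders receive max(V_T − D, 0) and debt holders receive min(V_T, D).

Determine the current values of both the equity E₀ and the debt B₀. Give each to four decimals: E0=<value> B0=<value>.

E0=298.5844 B0=290.6627

d₁ = [ln(V₀/D) + (r + σ²/2)T] / (σ√T)
   = [ln(589.2471/298.8417) + (0.0088 + 0.5·0.2859²)·2.0163] / (0.2859·√2.0163)
   = [0.678932 + 0.100148] / 0.405968 = 1.919068
d₂ = d₁ − σ√T = 1.919068 − 0.405968 = 1.513100
N(d₁) = 0.972512,  N(d₂) = 0.934873,  e^(−rT) = 0.982413
E₀ = V₀·N(d₁) − D·e^(−rT)·N(d₂)
   = 589.2471·0.972512 − 298.8417·0.982413·0.934873 = 298.584380
B₀ = V₀ − E₀ = 589.2471 − 298.584380 = 290.662720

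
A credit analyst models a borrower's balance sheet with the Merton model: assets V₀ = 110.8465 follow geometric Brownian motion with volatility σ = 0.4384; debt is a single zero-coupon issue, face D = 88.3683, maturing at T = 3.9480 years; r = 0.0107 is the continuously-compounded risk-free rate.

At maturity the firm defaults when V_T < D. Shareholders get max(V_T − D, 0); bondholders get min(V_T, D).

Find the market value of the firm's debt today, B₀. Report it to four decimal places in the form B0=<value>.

d₁ = [ln(V₀/D) + (r + σ²/2)T] / (σ√T)
   = [ln(110.8465/88.3683) + (0.0107 + 0.5·0.4384²)·3.9480] / (0.4384·√3.9480)
   = [0.226633 + 0.421636] / 0.871082 = 0.744211
d₂ = d₁ − σ√T = 0.744211 − 0.871082 = -0.126871
N(d₁) = 0.771626,  N(d₂) = 0.449521,  e^(−rT) = 0.958636
E₀ = V₀·N(d₁) − D·e^(−rT)·N(d₂)
   = 110.8465·0.771626 − 88.3683·0.958636·0.449521 = 47.451683
B₀ = V₀ − E₀ = 110.8465 − 47.451683 = 63.394817

B0=63.3948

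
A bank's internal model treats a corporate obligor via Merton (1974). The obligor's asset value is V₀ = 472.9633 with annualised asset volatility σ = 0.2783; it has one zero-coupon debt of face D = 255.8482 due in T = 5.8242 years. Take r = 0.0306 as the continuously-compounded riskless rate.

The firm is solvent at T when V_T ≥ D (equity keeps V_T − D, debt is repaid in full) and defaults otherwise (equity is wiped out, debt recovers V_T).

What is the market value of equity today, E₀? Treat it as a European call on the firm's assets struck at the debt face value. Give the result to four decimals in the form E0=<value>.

d₁ = [ln(V₀/D) + (r + σ²/2)T] / (σ√T)
   = [ln(472.9633/255.8482) + (0.0306 + 0.5·0.2783²)·5.8242] / (0.2783·√5.8242)
   = [0.614433 + 0.403765] / 0.671632 = 1.516007
d₂ = d₁ − σ√T = 1.516007 − 0.671632 = 0.844375
N(d₁) = 0.935241,  N(d₂) = 0.800770,  e^(−rT) = 0.836758
E₀ = V₀·N(d₁) − D·e^(−rT)·N(d₂)
   = 472.9633·0.935241 − 255.8482·0.836758·0.800770 = 270.903511

E0=270.9035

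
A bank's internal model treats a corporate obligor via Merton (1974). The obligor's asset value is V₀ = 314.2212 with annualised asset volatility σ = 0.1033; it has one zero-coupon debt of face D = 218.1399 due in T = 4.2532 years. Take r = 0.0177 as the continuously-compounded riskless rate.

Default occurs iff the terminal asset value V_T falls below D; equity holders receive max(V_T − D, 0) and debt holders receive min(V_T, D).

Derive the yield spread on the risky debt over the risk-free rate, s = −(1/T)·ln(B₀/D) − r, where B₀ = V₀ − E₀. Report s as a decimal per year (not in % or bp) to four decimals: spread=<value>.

d₁ = [ln(V₀/D) + (r + σ²/2)T] / (σ√T)
   = [ln(314.2212/218.1399) + (0.0177 + 0.5·0.1033²)·4.2532] / (0.1033·√4.2532)
   = [0.364961 + 0.097974] / 0.213039 = 2.173010
d₂ = d₁ − σ√T = 2.173010 − 0.213039 = 1.959972
N(d₁) = 0.985110,  N(d₂) = 0.975000,  e^(−rT) = 0.927482
E₀ = V₀·N(d₁) − D·e^(−rT)·N(d₂)
   = 314.2212·0.985110 − 218.1399·0.927482·0.975000 = 112.279567
B₀ = V₀ − E₀ = 314.2212 − 112.279567 = 201.941633
spread = −(1/T)·ln(B₀/D) − r = −(1/4.2532)·ln(201.941633/218.1399) − 0.0177 = 0.00044114

spread=0.0004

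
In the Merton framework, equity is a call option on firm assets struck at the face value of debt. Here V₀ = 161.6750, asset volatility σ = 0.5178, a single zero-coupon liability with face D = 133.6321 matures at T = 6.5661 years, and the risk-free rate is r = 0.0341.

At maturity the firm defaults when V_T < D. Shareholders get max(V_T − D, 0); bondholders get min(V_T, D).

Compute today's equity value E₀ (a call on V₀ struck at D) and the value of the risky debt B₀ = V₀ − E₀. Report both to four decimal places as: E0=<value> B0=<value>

d₁ = [ln(V₀/D) + (r + σ²/2)T] / (σ√T)
   = [ln(161.6750/133.6321) + (0.0341 + 0.5·0.5178²)·6.5661] / (0.5178·√6.5661)
   = [0.190498 + 1.104145] / 1.326832 = 0.975740
d₂ = d₁ − σ√T = 0.975740 − 1.326832 = -0.351092
N(d₁) = 0.835403,  N(d₂) = 0.362760,  e^(−rT) = 0.799392
E₀ = V₀·N(d₁) − D·e^(−rT)·N(d₂)
   = 161.6750·0.835403 − 133.6321·0.799392·0.362760 = 96.312228
B₀ = V₀ − E₀ = 161.6750 − 96.312228 = 65.362772

E0=96.3122 B0=65.3628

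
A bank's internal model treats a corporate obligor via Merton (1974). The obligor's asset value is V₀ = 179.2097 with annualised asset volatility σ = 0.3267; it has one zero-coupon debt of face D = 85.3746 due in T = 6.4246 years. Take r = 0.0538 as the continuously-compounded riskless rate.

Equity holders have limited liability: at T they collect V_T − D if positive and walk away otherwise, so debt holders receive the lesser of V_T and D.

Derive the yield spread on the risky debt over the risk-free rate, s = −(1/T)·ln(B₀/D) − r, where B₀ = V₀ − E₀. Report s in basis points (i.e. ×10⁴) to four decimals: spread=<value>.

d₁ = [ln(V₀/D) + (r + σ²/2)T] / (σ√T)
   = [ln(179.2097/85.3746) + (0.0538 + 0.5·0.3267²)·6.4246] / (0.3267·√6.4246)
   = [0.741508 + 0.688502] / 0.828080 = 1.726898
d₂ = d₁ − σ√T = 1.726898 − 0.828080 = 0.898818
N(d₁) = 0.957907,  N(d₂) = 0.815625,  e^(−rT) = 0.707765
E₀ = V₀·N(d₁) − D·e^(−rT)·N(d₂)
   = 179.2097·0.957907 − 85.3746·0.707765·0.815625 = 122.381962
B₀ = V₀ − E₀ = 179.2097 − 122.381962 = 56.827738
spread = −(1/T)·ln(B₀/D) − r = −(1/6.4246)·ln(56.827738/85.3746) − 0.0538 = 0.00955400
in basis points: 0.00955400 × 10⁴ = 95.5400 bp

spread=95.5400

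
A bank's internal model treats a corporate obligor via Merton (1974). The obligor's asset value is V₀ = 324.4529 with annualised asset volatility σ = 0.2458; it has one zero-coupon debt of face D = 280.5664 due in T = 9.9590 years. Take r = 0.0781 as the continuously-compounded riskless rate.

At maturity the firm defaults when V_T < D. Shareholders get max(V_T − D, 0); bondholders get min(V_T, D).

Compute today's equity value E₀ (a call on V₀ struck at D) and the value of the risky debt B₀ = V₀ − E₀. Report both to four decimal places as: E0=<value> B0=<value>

d₁ = [ln(V₀/D) + (r + σ²/2)T] / (σ√T)
   = [ln(324.4529/280.5664) + (0.0781 + 0.5·0.2458²)·9.9590] / (0.2458·√9.9590)
   = [0.145330 + 1.078648] / 0.775693 = 1.577915
d₂ = d₁ − σ√T = 1.577915 − 0.775693 = 0.802223
N(d₁) = 0.942707,  N(d₂) = 0.788788,  e^(−rT) = 0.459417
E₀ = V₀·N(d₁) − D·e^(−rT)·N(d₂)
   = 324.4529·0.942707 − 280.5664·0.459417·0.788788 = 204.191894
B₀ = V₀ − E₀ = 324.4529 − 204.191894 = 120.261006

E0=204.1919 B0=120.2610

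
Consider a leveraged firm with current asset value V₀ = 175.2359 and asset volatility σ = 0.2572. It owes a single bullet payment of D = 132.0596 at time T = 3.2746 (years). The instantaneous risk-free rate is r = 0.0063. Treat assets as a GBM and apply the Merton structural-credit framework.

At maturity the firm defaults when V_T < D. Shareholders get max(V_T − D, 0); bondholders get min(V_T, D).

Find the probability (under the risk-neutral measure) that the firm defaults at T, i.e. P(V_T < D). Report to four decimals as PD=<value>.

d₁ = [ln(V₀/D) + (r + σ²/2)T] / (σ√T)
   = [ln(175.2359/132.0596) + (0.0063 + 0.5·0.2572²)·3.2746] / (0.2572·√3.2746)
   = [0.282880 + 0.128940] / 0.465425 = 0.884825
d₂ = d₁ − σ√T = 0.884825 − 0.465425 = 0.419400
risk-neutral PD = N(−d₂) = N(-0.419400) = 0.337462

PD=0.3375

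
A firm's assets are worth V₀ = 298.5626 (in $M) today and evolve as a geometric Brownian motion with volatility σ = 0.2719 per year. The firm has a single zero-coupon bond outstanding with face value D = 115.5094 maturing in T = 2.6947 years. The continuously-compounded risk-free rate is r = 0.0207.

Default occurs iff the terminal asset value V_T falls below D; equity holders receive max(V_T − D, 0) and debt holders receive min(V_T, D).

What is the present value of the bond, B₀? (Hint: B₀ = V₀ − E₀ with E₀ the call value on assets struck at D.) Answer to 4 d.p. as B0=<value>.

d₁ = [ln(V₀/D) + (r + σ²/2)T] / (σ√T)
   = [ln(298.5626/115.5094) + (0.0207 + 0.5·0.2719²)·2.6947] / (0.2719·√2.6947)
   = [0.949628 + 0.155389] / 0.446339 = 2.475737
d₂ = d₁ − σ√T = 2.475737 − 0.446339 = 2.029399
N(d₁) = 0.993352,  N(d₂) = 0.978791,  e^(−rT) = 0.945747
E₀ = V₀·N(d₁) − D·e^(−rT)·N(d₂)
   = 298.5626·0.993352 − 115.5094·0.945747·0.978791 = 189.651989
B₀ = V₀ − E₀ = 298.5626 − 189.651989 = 108.910611

B0=108.9106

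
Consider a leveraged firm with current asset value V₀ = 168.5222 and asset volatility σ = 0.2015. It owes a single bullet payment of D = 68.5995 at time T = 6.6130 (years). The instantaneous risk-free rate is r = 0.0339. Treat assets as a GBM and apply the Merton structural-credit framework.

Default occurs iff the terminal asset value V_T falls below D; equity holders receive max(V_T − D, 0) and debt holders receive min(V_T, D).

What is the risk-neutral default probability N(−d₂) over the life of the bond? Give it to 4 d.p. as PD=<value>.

PD=0.0282

d₁ = [ln(V₀/D) + (r + σ²/2)T] / (σ√T)
   = [ln(168.5222/68.5995) + (0.0339 + 0.5·0.2015²)·6.6130] / (0.2015·√6.6130)
   = [0.898782 + 0.358432] / 0.518172 = 2.426247
d₂ = d₁ − σ√T = 2.426247 − 0.518172 = 1.908074
risk-neutral PD = N(−d₂) = N(-1.908074) = 0.028191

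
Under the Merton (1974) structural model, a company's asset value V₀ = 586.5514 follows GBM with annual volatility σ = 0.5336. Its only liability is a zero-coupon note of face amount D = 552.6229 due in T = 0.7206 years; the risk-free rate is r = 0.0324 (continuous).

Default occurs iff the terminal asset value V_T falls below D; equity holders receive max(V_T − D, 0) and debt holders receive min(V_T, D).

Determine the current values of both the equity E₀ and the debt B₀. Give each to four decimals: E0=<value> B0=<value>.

d₁ = [ln(V₀/D) + (r + σ²/2)T] / (σ√T)
   = [ln(586.5514/552.6229) + (0.0324 + 0.5·0.5336²)·0.7206] / (0.5336·√0.7206)
   = [0.059584 + 0.125935] / 0.452963 = 0.409569
d₂ = d₁ − σ√T = 0.409569 − 0.452963 = -0.043394
N(d₁) = 0.658939,  N(d₂) = 0.482694,  e^(−rT) = 0.976923
E₀ = V₀·N(d₁) − D·e^(−rT)·N(d₂)
   = 586.5514·0.658939 − 552.6229·0.976923·0.482694 = 125.909726
B₀ = V₀ − E₀ = 586.5514 − 125.909726 = 460.641674

E0=125.9097 B0=460.6417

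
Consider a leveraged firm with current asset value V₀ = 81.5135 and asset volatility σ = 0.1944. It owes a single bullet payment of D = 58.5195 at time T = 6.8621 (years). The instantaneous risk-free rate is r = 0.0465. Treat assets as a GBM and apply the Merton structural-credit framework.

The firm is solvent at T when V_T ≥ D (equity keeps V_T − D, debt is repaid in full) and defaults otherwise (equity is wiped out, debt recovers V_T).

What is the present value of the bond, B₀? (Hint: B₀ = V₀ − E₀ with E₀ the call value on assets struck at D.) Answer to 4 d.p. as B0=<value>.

B0=41.1321

d₁ = [ln(V₀/D) + (r + σ²/2)T] / (σ√T)
   = [ln(81.5135/58.5195) + (0.0465 + 0.5·0.1944²)·6.8621] / (0.1944·√6.8621)
   = [0.331409 + 0.448752] / 0.509243 = 1.532001
d₂ = d₁ − σ√T = 1.532001 − 0.509243 = 1.022758
N(d₁) = 0.937239,  N(d₂) = 0.846789,  e^(−rT) = 0.726812
E₀ = V₀·N(d₁) − D·e^(−rT)·N(d₂)
   = 81.5135·0.937239 − 58.5195·0.726812·0.846789 = 40.381433
B₀ = V₀ − E₀ = 81.5135 − 40.381433 = 41.132067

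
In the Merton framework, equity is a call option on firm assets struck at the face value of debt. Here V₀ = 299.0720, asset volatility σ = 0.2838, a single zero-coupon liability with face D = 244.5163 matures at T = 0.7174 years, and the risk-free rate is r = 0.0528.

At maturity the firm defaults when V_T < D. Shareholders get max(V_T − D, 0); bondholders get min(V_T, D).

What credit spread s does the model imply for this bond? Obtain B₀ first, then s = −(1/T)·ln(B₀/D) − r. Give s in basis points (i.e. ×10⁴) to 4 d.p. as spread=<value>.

spread=319.5695

d₁ = [ln(V₀/D) + (r + σ²/2)T] / (σ√T)
   = [ln(299.0720/244.5163) + (0.0528 + 0.5·0.2838²)·0.7174] / (0.2838·√0.7174)
   = [0.201402 + 0.066769] / 0.240377 = 1.115629
d₂ = d₁ − σ√T = 1.115629 − 0.240377 = 0.875252
N(d₁) = 0.867710,  N(d₂) = 0.809282,  e^(−rT) = 0.962830
E₀ = V₀·N(d₁) − D·e^(−rT)·N(d₂)
   = 299.0720·0.867710 − 244.5163·0.962830·0.809282 = 68.980436
B₀ = V₀ − E₀ = 299.0720 − 68.980436 = 230.091564
spread = −(1/T)·ln(B₀/D) − r = −(1/0.7174)·ln(230.091564/244.5163) − 0.0528 = 0.03195695
in basis points: 0.03195695 × 10⁴ = 319.5695 bp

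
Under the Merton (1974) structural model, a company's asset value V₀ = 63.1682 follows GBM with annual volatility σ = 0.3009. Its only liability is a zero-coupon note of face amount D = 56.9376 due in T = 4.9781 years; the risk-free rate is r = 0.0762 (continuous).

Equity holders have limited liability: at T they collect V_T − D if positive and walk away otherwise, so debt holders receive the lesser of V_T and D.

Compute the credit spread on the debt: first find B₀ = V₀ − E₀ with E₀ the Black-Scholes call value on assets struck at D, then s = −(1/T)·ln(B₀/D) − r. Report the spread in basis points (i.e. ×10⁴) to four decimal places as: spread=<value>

spread=244.0264

d₁ = [ln(V₀/D) + (r + σ²/2)T] / (σ√T)
   = [ln(63.1682/56.9376) + (0.0762 + 0.5·0.3009²)·4.9781] / (0.3009·√4.9781)
   = [0.103845 + 0.604692] / 0.671358 = 1.055379
d₂ = d₁ − σ√T = 1.055379 − 0.671358 = 0.384021
N(d₁) = 0.854374,  N(d₂) = 0.649519,  e^(−rT) = 0.684319
E₀ = V₀·N(d₁) − D·e^(−rT)·N(d₂)
   = 63.1682·0.854374 − 56.9376·0.684319·0.649519 = 28.661762
B₀ = V₀ − E₀ = 63.1682 − 28.661762 = 34.506438
spread = −(1/T)·ln(B₀/D) − r = −(1/4.9781)·ln(34.506438/56.9376) − 0.0762 = 0.02440264
in basis points: 0.02440264 × 10⁴ = 244.0264 bp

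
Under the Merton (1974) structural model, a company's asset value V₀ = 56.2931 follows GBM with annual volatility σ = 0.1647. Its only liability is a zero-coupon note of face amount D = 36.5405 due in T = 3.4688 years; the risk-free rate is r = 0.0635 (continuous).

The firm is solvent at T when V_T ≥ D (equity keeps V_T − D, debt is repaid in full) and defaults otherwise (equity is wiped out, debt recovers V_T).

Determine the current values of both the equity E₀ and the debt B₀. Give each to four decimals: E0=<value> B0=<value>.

E0=27.0507 B0=29.2424

d₁ = [ln(V₀/D) + (r + σ²/2)T] / (σ√T)
   = [ln(56.2931/36.5405) + (0.0635 + 0.5·0.1647²)·3.4688] / (0.1647·√3.4688)
   = [0.432151 + 0.267316] / 0.306749 = 2.280258
d₂ = d₁ − σ√T = 2.280258 − 0.306749 = 1.973509
N(d₁) = 0.988704,  N(d₂) = 0.975781,  e^(−rT) = 0.802303
E₀ = V₀·N(d₁) − D·e^(−rT)·N(d₂)
   = 56.2931·0.988704 − 36.5405·0.802303·0.975781 = 27.050657
B₀ = V₀ − E₀ = 56.2931 − 27.050657 = 29.242443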